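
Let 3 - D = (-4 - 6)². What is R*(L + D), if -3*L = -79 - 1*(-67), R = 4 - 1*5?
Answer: 93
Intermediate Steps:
D = -97 (D = 3 - (-4 - 6)² = 3 - 1*(-10)² = 3 - 1*100 = 3 - 100 = -97)
R = -1 (R = 4 - 5 = -1)
L = 4 (L = -(-79 - 1*(-67))/3 = -(-79 + 67)/3 = -⅓*(-12) = 4)
R*(L + D) = -(4 - 97) = -1*(-93) = 93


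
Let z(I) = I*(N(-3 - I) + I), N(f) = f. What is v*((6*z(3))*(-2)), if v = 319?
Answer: 34452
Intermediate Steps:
z(I) = -3*I (z(I) = I*((-3 - I) + I) = I*(-3) = -3*I)
v*((6*z(3))*(-2)) = 319*((6*(-3*3))*(-2)) = 319*((6*(-9))*(-2)) = 319*(-54*(-2)) = 319*108 = 34452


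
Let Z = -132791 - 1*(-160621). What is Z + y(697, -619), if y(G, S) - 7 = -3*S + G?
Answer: 30391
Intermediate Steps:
y(G, S) = 7 + G - 3*S (y(G, S) = 7 + (-3*S + G) = 7 + (G - 3*S) = 7 + G - 3*S)
Z = 27830 (Z = -132791 + 160621 = 27830)
Z + y(697, -619) = 27830 + (7 + 697 - 3*(-619)) = 27830 + (7 + 697 + 1857) = 27830 + 2561 = 30391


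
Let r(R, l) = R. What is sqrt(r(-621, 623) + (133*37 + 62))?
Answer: sqrt(4362) ≈ 66.045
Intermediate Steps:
sqrt(r(-621, 623) + (133*37 + 62)) = sqrt(-621 + (133*37 + 62)) = sqrt(-621 + (4921 + 62)) = sqrt(-621 + 4983) = sqrt(4362)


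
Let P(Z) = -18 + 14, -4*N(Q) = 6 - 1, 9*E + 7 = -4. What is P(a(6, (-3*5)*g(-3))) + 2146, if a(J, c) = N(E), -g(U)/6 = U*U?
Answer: 2142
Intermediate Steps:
g(U) = -6*U² (g(U) = -6*U*U = -6*U²)
E = -11/9 (E = -7/9 + (⅑)*(-4) = -7/9 - 4/9 = -11/9 ≈ -1.2222)
N(Q) = -5/4 (N(Q) = -(6 - 1)/4 = -¼*5 = -5/4)
a(J, c) = -5/4
P(Z) = -4
P(a(6, (-3*5)*g(-3))) + 2146 = -4 + 2146 = 2142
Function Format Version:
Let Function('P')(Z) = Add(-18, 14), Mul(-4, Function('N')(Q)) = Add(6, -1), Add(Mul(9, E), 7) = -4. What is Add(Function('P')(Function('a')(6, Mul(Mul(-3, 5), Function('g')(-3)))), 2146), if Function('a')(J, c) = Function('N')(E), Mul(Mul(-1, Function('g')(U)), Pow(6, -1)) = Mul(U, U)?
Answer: 2142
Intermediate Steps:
Function('g')(U) = Mul(-6, Pow(U, 2)) (Function('g')(U) = Mul(-6, Mul(U, U)) = Mul(-6, Pow(U, 2)))
E = Rational(-11, 9) (E = Add(Rational(-7, 9), Mul(Rational(1, 9), -4)) = Add(Rational(-7, 9), Rational(-4, 9)) = Rational(-11, 9) ≈ -1.2222)
Function('N')(Q) = Rational(-5, 4) (Function('N')(Q) = Mul(Rational(-1, 4), Add(6, -1)) = Mul(Rational(-1, 4), 5) = Rational(-5, 4))
Function('a')(J, c) = Rational(-5, 4)
Function('P')(Z) = -4
Add(Function('P')(Function('a')(6, Mul(Mul(-3, 5), Function('g')(-3)))), 2146) = Add(-4, 2146) = 2142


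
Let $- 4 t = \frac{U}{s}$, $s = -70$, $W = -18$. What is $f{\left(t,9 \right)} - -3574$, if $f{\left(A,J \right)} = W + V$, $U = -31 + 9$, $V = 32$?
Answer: $3588$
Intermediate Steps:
$U = -22$
$t = - \frac{11}{140}$ ($t = - \frac{\left(-22\right) \frac{1}{-70}}{4} = - \frac{\left(-22\right) \left(- \frac{1}{70}\right)}{4} = \left(- \frac{1}{4}\right) \frac{11}{35} = - \frac{11}{140} \approx -0.078571$)
$f{\left(A,J \right)} = 14$ ($f{\left(A,J \right)} = -18 + 32 = 14$)
$f{\left(t,9 \right)} - -3574 = 14 - -3574 = 14 + 3574 = 3588$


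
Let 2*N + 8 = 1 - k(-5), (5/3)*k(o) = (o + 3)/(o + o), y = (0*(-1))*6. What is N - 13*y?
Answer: -89/25 ≈ -3.5600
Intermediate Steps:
y = 0 (y = 0*6 = 0)
k(o) = 3*(3 + o)/(10*o) (k(o) = 3*((o + 3)/(o + o))/5 = 3*((3 + o)/((2*o)))/5 = 3*((3 + o)*(1/(2*o)))/5 = 3*((3 + o)/(2*o))/5 = 3*(3 + o)/(10*o))
N = -89/25 (N = -4 + (1 - 3*(3 - 5)/(10*(-5)))/2 = -4 + (1 - 3*(-1)*(-2)/(10*5))/2 = -4 + (1 - 1*3/25)/2 = -4 + (1 - 3/25)/2 = -4 + (½)*(22/25) = -4 + 11/25 = -89/25 ≈ -3.5600)
N - 13*y = -89/25 - 13*0 = -89/25 + 0 = -89/25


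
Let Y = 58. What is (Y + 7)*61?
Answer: 3965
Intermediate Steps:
(Y + 7)*61 = (58 + 7)*61 = 65*61 = 3965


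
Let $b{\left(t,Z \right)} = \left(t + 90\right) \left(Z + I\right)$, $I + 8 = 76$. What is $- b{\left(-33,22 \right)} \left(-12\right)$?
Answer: $61560$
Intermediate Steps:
$I = 68$ ($I = -8 + 76 = 68$)
$b{\left(t,Z \right)} = \left(68 + Z\right) \left(90 + t\right)$ ($b{\left(t,Z \right)} = \left(t + 90\right) \left(Z + 68\right) = \left(90 + t\right) \left(68 + Z\right) = \left(68 + Z\right) \left(90 + t\right)$)
$- b{\left(-33,22 \right)} \left(-12\right) = - \left(6120 + 68 \left(-33\right) + 90 \cdot 22 + 22 \left(-33\right)\right) \left(-12\right) = - \left(6120 - 2244 + 1980 - 726\right) \left(-12\right) = - 5130 \left(-12\right) = \left(-1\right) \left(-61560\right) = 61560$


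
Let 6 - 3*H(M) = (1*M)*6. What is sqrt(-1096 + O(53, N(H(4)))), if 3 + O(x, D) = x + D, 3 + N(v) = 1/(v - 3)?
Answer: I*sqrt(9442)/3 ≈ 32.39*I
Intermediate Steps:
H(M) = 2 - 2*M (H(M) = 2 - 1*M*6/3 = 2 - M*6/3 = 2 - 2*M)
N(v) = -3 + 1/(-3 + v) (N(v) = -3 + 1/(v - 3) = -3 + 1/(-3 + v))
O(x, D) = -3 + D + x (O(x, D) = -3 + (x + D) = -3 + (D + x) = -3 + D + x)
sqrt(-1096 + O(53, N(H(4)))) = sqrt(-1096 + (-3 + (10 - 3*(2 - 2*4))/(-3 + (2 - 2*4)) + 53)) = sqrt(-1096 + (-3 + (10 - 3*(2 - 8))/(-3 + (2 - 8)) + 53)) = sqrt(-1096 + (-3 + (10 - 3*(-6))/(-3 - 6) + 53)) = sqrt(-1096 + (-3 + (10 + 18)/(-9) + 53)) = sqrt(-1096 + (-3 - 1/9*28 + 53)) = sqrt(-1096 + (-3 - 28/9 + 53)) = sqrt(-1096 + 422/9) = sqrt(-9442/9) = I*sqrt(9442)/3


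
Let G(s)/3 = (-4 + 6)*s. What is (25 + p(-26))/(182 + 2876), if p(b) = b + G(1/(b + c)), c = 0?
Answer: -8/19877 ≈ -0.00040248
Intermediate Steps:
G(s) = 6*s (G(s) = 3*((-4 + 6)*s) = 3*(2*s) = 6*s)
p(b) = b + 6/b (p(b) = b + 6/(b + 0) = b + 6/b)
(25 + p(-26))/(182 + 2876) = (25 + (-26 + 6/(-26)))/(182 + 2876) = (25 + (-26 + 6*(-1/26)))/3058 = (25 + (-26 - 3/13))*(1/3058) = (25 - 341/13)*(1/3058) = -16/13*1/3058 = -8/19877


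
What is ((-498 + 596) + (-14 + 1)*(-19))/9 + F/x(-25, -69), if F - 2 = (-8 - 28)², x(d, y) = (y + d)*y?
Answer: 124964/3243 ≈ 38.533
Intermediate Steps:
x(d, y) = y*(d + y) (x(d, y) = (d + y)*y = y*(d + y))
F = 1298 (F = 2 + (-8 - 28)² = 2 + (-36)² = 2 + 1296 = 1298)
((-498 + 596) + (-14 + 1)*(-19))/9 + F/x(-25, -69) = ((-498 + 596) + (-14 + 1)*(-19))/9 + 1298/((-69*(-25 - 69))) = (98 - 13*(-19))*(⅑) + 1298/((-69*(-94))) = (98 + 247)*(⅑) + 1298/6486 = 345*(⅑) + 1298*(1/6486) = 115/3 + 649/3243 = 124964/3243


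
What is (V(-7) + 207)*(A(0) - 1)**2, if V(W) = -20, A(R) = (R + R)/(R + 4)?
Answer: 187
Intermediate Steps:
A(R) = 2*R/(4 + R) (A(R) = (2*R)/(4 + R) = 2*R/(4 + R))
(V(-7) + 207)*(A(0) - 1)**2 = (-20 + 207)*(2*0/(4 + 0) - 1)**2 = 187*(2*0/4 - 1)**2 = 187*(2*0*(1/4) - 1)**2 = 187*(0 - 1)**2 = 187*(-1)**2 = 187*1 = 187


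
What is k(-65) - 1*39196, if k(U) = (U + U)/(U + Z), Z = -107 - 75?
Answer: -744714/19 ≈ -39196.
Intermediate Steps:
Z = -182
k(U) = 2*U/(-182 + U) (k(U) = (U + U)/(U - 182) = (2*U)/(-182 + U) = 2*U/(-182 + U))
k(-65) - 1*39196 = 2*(-65)/(-182 - 65) - 1*39196 = 2*(-65)/(-247) - 39196 = 2*(-65)*(-1/247) - 39196 = 10/19 - 39196 = -744714/19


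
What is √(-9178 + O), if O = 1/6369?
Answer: I*√372297863289/6369 ≈ 95.802*I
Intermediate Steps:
O = 1/6369 ≈ 0.00015701
√(-9178 + O) = √(-9178 + 1/6369) = √(-58454681/6369) = I*√372297863289/6369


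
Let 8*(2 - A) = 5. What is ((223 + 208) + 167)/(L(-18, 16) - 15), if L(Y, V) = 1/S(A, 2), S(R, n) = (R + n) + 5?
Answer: -40066/997 ≈ -40.187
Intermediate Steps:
A = 11/8 (A = 2 - ⅛*5 = 2 - 5/8 = 11/8 ≈ 1.3750)
S(R, n) = 5 + R + n
L(Y, V) = 8/67 (L(Y, V) = 1/(5 + 11/8 + 2) = 1/(67/8) = 8/67)
((223 + 208) + 167)/(L(-18, 16) - 15) = ((223 + 208) + 167)/(8/67 - 15) = (431 + 167)/(-997/67) = 598*(-67/997) = -40066/997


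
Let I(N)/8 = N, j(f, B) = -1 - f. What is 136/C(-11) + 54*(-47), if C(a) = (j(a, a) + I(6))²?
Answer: -2134424/841 ≈ -2538.0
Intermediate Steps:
I(N) = 8*N
C(a) = (47 - a)² (C(a) = ((-1 - a) + 8*6)² = ((-1 - a) + 48)² = (47 - a)²)
136/C(-11) + 54*(-47) = 136/((-47 - 11)²) + 54*(-47) = 136/((-58)²) - 2538 = 136/3364 - 2538 = 136*(1/3364) - 2538 = 34/841 - 2538 = -2134424/841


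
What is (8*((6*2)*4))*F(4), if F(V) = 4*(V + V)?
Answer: 12288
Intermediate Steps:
F(V) = 8*V (F(V) = 4*(2*V) = 8*V)
(8*((6*2)*4))*F(4) = (8*((6*2)*4))*(8*4) = (8*(12*4))*32 = (8*48)*32 = 384*32 = 12288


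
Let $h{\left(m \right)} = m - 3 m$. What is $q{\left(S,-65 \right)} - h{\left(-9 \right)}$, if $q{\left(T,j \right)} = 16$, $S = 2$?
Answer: $-2$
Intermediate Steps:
$h{\left(m \right)} = - 2 m$
$q{\left(S,-65 \right)} - h{\left(-9 \right)} = 16 - \left(-2\right) \left(-9\right) = 16 - 18 = -2$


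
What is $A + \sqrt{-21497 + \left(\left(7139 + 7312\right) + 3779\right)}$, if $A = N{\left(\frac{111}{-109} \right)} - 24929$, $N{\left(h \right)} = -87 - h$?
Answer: $- \frac{2726633}{109} + 33 i \sqrt{3} \approx -25015.0 + 57.158 i$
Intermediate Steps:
$A = - \frac{2726633}{109}$ ($A = \left(-87 - \frac{111}{-109}\right) - 24929 = \left(-87 - 111 \left(- \frac{1}{109}\right)\right) - 24929 = \left(-87 - - \frac{111}{109}\right) - 24929 = \left(-87 + \frac{111}{109}\right) - 24929 = - \frac{9372}{109} - 24929 = - \frac{2726633}{109} \approx -25015.0$)
$A + \sqrt{-21497 + \left(\left(7139 + 7312\right) + 3779\right)} = - \frac{2726633}{109} + \sqrt{-21497 + \left(\left(7139 + 7312\right) + 3779\right)} = - \frac{2726633}{109} + \sqrt{-21497 + \left(14451 + 3779\right)} = - \frac{2726633}{109} + \sqrt{-21497 + 18230} = - \frac{2726633}{109} + \sqrt{-3267} = - \frac{2726633}{109} + 33 i \sqrt{3}$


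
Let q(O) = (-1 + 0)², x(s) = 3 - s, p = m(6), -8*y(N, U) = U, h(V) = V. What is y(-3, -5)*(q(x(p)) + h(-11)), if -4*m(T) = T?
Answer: -25/4 ≈ -6.2500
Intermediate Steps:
m(T) = -T/4
y(N, U) = -U/8
p = -3/2 (p = -¼*6 = -3/2 ≈ -1.5000)
q(O) = 1 (q(O) = (-1)² = 1)
y(-3, -5)*(q(x(p)) + h(-11)) = (-⅛*(-5))*(1 - 11) = (5/8)*(-10) = -25/4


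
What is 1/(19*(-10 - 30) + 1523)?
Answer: 1/763 ≈ 0.0013106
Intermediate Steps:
1/(19*(-10 - 30) + 1523) = 1/(19*(-40) + 1523) = 1/(-760 + 1523) = 1/763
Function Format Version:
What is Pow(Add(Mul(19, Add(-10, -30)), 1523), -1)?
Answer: Rational(1, 763) ≈ 0.0013106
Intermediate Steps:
Pow(Add(Mul(19, Add(-10, -30)), 1523), -1) = Pow(Add(Mul(19, -40), 1523), -1) = Pow(Add(-760, 1523), -1) = Pow(763, -1) = Rational(1, 763)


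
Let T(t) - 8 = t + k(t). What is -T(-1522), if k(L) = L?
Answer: 3036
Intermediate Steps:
T(t) = 8 + 2*t (T(t) = 8 + (t + t) = 8 + 2*t)
-T(-1522) = -(8 + 2*(-1522)) = -(8 - 3044) = -1*(-3036) = 3036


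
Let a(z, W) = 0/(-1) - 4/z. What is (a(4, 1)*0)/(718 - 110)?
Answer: 0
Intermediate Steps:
a(z, W) = -4/z (a(z, W) = 0*(-1) - 4/z = 0 - 4/z = -4/z)
(a(4, 1)*0)/(718 - 110) = (-4/4*0)/(718 - 110) = (-4*¼*0)/608 = -1*0*(1/608) = 0*(1/608) = 0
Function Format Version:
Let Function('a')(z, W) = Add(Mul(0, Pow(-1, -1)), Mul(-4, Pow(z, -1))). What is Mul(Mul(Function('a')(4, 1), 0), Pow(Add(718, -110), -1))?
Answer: 0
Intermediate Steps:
Function('a')(z, W) = Mul(-4, Pow(z, -1)) (Function('a')(z, W) = Add(Mul(0, -1), Mul(-4, Pow(z, -1))) = Add(0, Mul(-4, Pow(z, -1))) = Mul(-4, Pow(z, -1)))
Mul(Mul(Function('a')(4, 1), 0), Pow(Add(718, -110), -1)) = Mul(Mul(Mul(-4, Pow(4, -1)), 0), Pow(Add(718, -110), -1)) = Mul(Mul(Mul(-4, Rational(1, 4)), 0), Pow(608, -1)) = Mul(Mul(-1, 0), Rational(1, 608)) = Mul(0, Rational(1, 608)) = 0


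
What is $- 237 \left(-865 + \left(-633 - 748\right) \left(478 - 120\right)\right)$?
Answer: $117377331$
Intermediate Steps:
$- 237 \left(-865 + \left(-633 - 748\right) \left(478 - 120\right)\right) = - 237 \left(-865 + \left(-633 - 748\right) 358\right) = - 237 \left(-865 - 494398\right) = \left(-237\right) \left(-495263\right) = 117377331$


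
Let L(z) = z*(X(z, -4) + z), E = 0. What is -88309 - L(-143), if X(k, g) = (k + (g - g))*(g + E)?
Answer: -26962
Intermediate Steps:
X(k, g) = g*k (X(k, g) = (k + (g - g))*(g + 0) = (k + 0)*g = k*g = g*k)
L(z) = -3*z**2 (L(z) = z*(-4*z + z) = z*(-3*z) = -3*z**2)
-88309 - L(-143) = -88309 - (-3)*(-143)**2 = -88309 - (-3)*20449 = -88309 - 1*(-61347) = -88309 + 61347 = -26962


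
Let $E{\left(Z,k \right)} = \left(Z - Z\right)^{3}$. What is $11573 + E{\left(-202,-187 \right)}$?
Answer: $11573$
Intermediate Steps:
$E{\left(Z,k \right)} = 0$ ($E{\left(Z,k \right)} = 0^{3} = 0$)
$11573 + E{\left(-202,-187 \right)} = 11573 + 0 = 11573$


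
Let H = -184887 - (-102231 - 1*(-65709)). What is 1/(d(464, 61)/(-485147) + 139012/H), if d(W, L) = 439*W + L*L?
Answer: -71978834655/98214677969 ≈ -0.73287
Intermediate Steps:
d(W, L) = L² + 439*W (d(W, L) = 439*W + L² = L² + 439*W)
H = -148365 (H = -184887 - (-102231 + 65709) = -184887 - 1*(-36522) = -184887 + 36522 = -148365)
1/(d(464, 61)/(-485147) + 139012/H) = 1/((61² + 439*464)/(-485147) + 139012/(-148365)) = 1/((3721 + 203696)*(-1/485147) + 139012*(-1/148365)) = 1/(207417*(-1/485147) - 139012/148365) = 1/(-207417/485147 - 139012/148365) = 1/(-98214677969/71978834655) = -71978834655/98214677969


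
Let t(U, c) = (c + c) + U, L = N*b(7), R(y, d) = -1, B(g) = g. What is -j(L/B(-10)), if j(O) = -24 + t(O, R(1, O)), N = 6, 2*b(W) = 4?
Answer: 136/5 ≈ 27.200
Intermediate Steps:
b(W) = 2 (b(W) = (½)*4 = 2)
L = 12 (L = 6*2 = 12)
t(U, c) = U + 2*c (t(U, c) = 2*c + U = U + 2*c)
j(O) = -26 + O (j(O) = -24 + (O + 2*(-1)) = -24 + (O - 2) = -24 + (-2 + O) = -26 + O)
-j(L/B(-10)) = -(-26 + 12/(-10)) = -(-26 + 12*(-⅒)) = -(-26 - 6/5) = -1*(-136/5) = 136/5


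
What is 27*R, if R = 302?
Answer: 8154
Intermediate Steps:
27*R = 27*302 = 8154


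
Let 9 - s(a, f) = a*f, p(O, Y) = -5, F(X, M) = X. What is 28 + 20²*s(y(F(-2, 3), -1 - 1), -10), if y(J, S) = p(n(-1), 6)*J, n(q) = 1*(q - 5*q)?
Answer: 43628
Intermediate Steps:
n(q) = -4*q (n(q) = 1*(-4*q) = -4*q)
y(J, S) = -5*J
s(a, f) = 9 - a*f
28 + 20²*s(y(F(-2, 3), -1 - 1), -10) = 28 + 20²*(9 - 1*(-5*(-2))*(-10)) = 28 + 400*(9 - 1*10*(-10)) = 28 + 400*(9 + 100) = 28 + 400*109 = 28 + 43600 = 43628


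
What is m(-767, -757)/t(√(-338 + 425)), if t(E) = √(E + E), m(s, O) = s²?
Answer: 588289*√2*87^(¾)/174 ≈ 1.3621e+5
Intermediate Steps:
t(E) = √2*√E (t(E) = √(2*E) = √2*√E)
m(-767, -757)/t(√(-338 + 425)) = (-767)²/((√2*√(√(-338 + 425)))) = 588289/((√2*√(√87))) = 588289/((√2*87^(¼))) = 588289*(√2*87^(¾)/174) = 588289*√2*87^(¾)/174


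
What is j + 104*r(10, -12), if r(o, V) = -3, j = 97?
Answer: -215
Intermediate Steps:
j + 104*r(10, -12) = 97 + 104*(-3) = 97 - 312 = -215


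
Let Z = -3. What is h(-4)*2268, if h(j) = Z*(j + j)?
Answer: 54432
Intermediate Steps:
h(j) = -6*j (h(j) = -3*(j + j) = -6*j)
h(-4)*2268 = -6*(-4)*2268 = 24*2268 = 54432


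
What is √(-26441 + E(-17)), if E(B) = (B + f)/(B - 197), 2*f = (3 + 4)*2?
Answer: I*√302722474/107 ≈ 162.61*I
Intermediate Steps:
f = 7 (f = ((3 + 4)*2)/2 = (7*2)/2 = (½)*14 = 7)
E(B) = (7 + B)/(-197 + B) (E(B) = (B + 7)/(B - 197) = (7 + B)/(-197 + B))
√(-26441 + E(-17)) = √(-26441 + (7 - 17)/(-197 - 17)) = √(-26441 - 10/(-214)) = √(-26441 - 1/214*(-10)) = √(-26441 + 5/107) = √(-2829182/107) = I*√302722474/107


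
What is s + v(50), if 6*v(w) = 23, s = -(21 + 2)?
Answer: -115/6 ≈ -19.167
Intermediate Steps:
s = -23 (s = -1*23 = -23)
v(w) = 23/6 (v(w) = (⅙)*23 = 23/6)
s + v(50) = -23 + 23/6 = -115/6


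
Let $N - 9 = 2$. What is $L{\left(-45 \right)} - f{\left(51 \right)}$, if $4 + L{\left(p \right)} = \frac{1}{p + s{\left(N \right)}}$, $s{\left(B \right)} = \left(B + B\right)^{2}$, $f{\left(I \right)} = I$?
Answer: $- \frac{24144}{439} \approx -54.998$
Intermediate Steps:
$N = 11$ ($N = 9 + 2 = 11$)
$s{\left(B \right)} = 4 B^{2}$ ($s{\left(B \right)} = \left(2 B\right)^{2} = 4 B^{2}$)
$L{\left(p \right)} = -4 + \frac{1}{484 + p}$ ($L{\left(p \right)} = -4 + \frac{1}{p + 4 \cdot 11^{2}} = -4 + \frac{1}{p + 4 \cdot 121} = -4 + \frac{1}{p + 484} = -4 + \frac{1}{484 + p}$)
$L{\left(-45 \right)} - f{\left(51 \right)} = \frac{-1935 - -180}{484 - 45} - 51 = \frac{-1935 + 180}{439} - 51 = \frac{1}{439} \left(-1755\right) - 51 = - \frac{1755}{439} - 51 = - \frac{24144}{439}$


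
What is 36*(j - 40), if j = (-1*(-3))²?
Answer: -1116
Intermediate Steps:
j = 9 (j = 3² = 9)
36*(j - 40) = 36*(9 - 40) = 36*(-31) = -1116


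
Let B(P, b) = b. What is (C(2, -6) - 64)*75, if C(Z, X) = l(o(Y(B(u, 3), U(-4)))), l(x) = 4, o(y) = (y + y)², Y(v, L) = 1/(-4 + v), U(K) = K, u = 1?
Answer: -4500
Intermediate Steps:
o(y) = 4*y² (o(y) = (2*y)² = 4*y²)
C(Z, X) = 4
(C(2, -6) - 64)*75 = (4 - 64)*75 = -60*75 = -4500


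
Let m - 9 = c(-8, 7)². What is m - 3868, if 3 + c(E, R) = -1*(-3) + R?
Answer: -3810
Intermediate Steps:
c(E, R) = R (c(E, R) = -3 + (-1*(-3) + R) = -3 + (3 + R) = R)
m = 58 (m = 9 + 7² = 9 + 49 = 58)
m - 3868 = 58 - 3868 = -3810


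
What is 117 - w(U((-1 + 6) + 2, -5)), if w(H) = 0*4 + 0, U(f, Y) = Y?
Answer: 117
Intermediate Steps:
w(H) = 0 (w(H) = 0 + 0 = 0)
117 - w(U((-1 + 6) + 2, -5)) = 117 - 1*0 = 117 + 0 = 117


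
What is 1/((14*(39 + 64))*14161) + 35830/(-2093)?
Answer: -104522057481/6105628438 ≈ -17.119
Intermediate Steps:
1/((14*(39 + 64))*14161) + 35830/(-2093) = (1/14161)/(14*103) + 35830*(-1/2093) = (1/14161)/1442 - 35830/2093 = (1/1442)*(1/14161) - 35830/2093 = 1/20420162 - 35830/2093 = -104522057481/6105628438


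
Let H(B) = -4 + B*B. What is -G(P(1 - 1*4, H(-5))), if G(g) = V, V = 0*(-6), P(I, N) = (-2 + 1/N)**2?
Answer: 0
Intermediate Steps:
H(B) = -4 + B**2
V = 0
G(g) = 0
-G(P(1 - 1*4, H(-5))) = -1*0 = 0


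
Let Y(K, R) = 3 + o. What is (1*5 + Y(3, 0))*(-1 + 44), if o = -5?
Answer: 129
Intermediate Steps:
Y(K, R) = -2 (Y(K, R) = 3 - 5 = -2)
(1*5 + Y(3, 0))*(-1 + 44) = (1*5 - 2)*(-1 + 44) = (5 - 2)*43 = 3*43 = 129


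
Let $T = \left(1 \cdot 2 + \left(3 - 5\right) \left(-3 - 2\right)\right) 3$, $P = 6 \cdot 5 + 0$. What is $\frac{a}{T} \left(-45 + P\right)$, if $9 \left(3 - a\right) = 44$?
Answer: $\frac{85}{108} \approx 0.78704$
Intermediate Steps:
$a = - \frac{17}{9}$ ($a = 3 - \frac{44}{9} = - \frac{17}{9} \approx -1.8889$)
$P = 30$ ($P = 30 + 0 = 30$)
$T = 36$ ($T = \left(2 - -10\right) 3 = \left(2 + 10\right) 3 = 12 \cdot 3 = 36$)
$\frac{a}{T} \left(-45 + P\right) = - \frac{17}{9 \cdot 36} \left(-45 + 30\right) = \left(- \frac{17}{9}\right) \frac{1}{36} \left(-15\right) = \left(- \frac{17}{324}\right) \left(-15\right) = \frac{85}{108}$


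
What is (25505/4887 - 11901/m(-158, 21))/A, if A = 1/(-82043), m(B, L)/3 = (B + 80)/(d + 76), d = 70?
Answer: -2979267243544/4887 ≈ -6.0963e+8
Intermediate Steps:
m(B, L) = 120/73 + 3*B/146 (m(B, L) = 3*((B + 80)/(70 + 76)) = 3*((80 + B)/146) = 3*((80 + B)*(1/146)) = 3*(40/73 + B/146) = 120/73 + 3*B/146)
A = -1/82043 ≈ -1.2189e-5
(25505/4887 - 11901/m(-158, 21))/A = (25505/4887 - 11901/(120/73 + (3/146)*(-158)))/(-1/82043) = (25505*(1/4887) - 11901/(120/73 - 237/73))*(-82043) = (25505/4887 - 11901/(-117/73))*(-82043) = (25505/4887 - 11901*(-73/117))*(-82043) = (25505/4887 + 289591/39)*(-82043) = (472075304/63531)*(-82043) = -2979267243544/4887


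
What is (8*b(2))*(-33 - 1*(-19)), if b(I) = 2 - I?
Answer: 0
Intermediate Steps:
(8*b(2))*(-33 - 1*(-19)) = (8*(2 - 1*2))*(-33 - 1*(-19)) = (8*(2 - 2))*(-33 + 19) = (8*0)*(-14) = 0*(-14) = 0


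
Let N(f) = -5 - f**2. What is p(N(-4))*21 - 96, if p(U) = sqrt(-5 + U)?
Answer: -96 + 21*I*sqrt(26) ≈ -96.0 + 107.08*I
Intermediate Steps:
p(N(-4))*21 - 96 = sqrt(-5 + (-5 - 1*(-4)**2))*21 - 96 = sqrt(-5 + (-5 - 1*16))*21 - 96 = sqrt(-5 + (-5 - 16))*21 - 96 = sqrt(-5 - 21)*21 - 96 = sqrt(-26)*21 - 96 = (I*sqrt(26))*21 - 96 = 21*I*sqrt(26) - 96 = -96 + 21*I*sqrt(26)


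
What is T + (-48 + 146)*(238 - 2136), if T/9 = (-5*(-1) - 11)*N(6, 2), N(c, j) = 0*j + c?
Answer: -186328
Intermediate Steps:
N(c, j) = c (N(c, j) = 0 + c = c)
T = -324 (T = 9*((-5*(-1) - 11)*6) = 9*((5 - 11)*6) = 9*(-6*6) = 9*(-36) = -324)
T + (-48 + 146)*(238 - 2136) = -324 + (-48 + 146)*(238 - 2136) = -324 + 98*(-1898) = -324 - 186004 = -186328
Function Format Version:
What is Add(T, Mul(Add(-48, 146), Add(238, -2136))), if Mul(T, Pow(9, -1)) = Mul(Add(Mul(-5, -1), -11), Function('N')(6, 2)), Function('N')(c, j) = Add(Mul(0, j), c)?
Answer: -186328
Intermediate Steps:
Function('N')(c, j) = c (Function('N')(c, j) = Add(0, c) = c)
T = -324 (T = Mul(9, Mul(Add(Mul(-5, -1), -11), 6)) = Mul(9, Mul(Add(5, -11), 6)) = Mul(9, Mul(-6, 6)) = Mul(9, -36) = -324)
Add(T, Mul(Add(-48, 146), Add(238, -2136))) = Add(-324, Mul(Add(-48, 146), Add(238, -2136))) = Add(-324, Mul(98, -1898)) = Add(-324, -186004) = -186328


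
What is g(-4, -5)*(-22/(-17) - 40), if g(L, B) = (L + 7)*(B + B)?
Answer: 19740/17 ≈ 1161.2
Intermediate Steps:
g(L, B) = 2*B*(7 + L) (g(L, B) = (7 + L)*(2*B) = 2*B*(7 + L))
g(-4, -5)*(-22/(-17) - 40) = (2*(-5)*(7 - 4))*(-22/(-17) - 40) = (2*(-5)*3)*(-22*(-1/17) - 40) = -30*(22/17 - 40) = -30*(-658/17) = 19740/17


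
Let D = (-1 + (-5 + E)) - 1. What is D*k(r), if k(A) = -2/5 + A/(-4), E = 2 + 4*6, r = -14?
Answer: 589/10 ≈ 58.900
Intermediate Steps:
E = 26 (E = 2 + 24 = 26)
k(A) = -⅖ - A/4 (k(A) = -2*⅕ + A*(-¼) = -⅖ - A/4)
D = 19 (D = (-1 + (-5 + 26)) - 1 = (-1 + 21) - 1 = 20 - 1 = 19)
D*k(r) = 19*(-⅖ - ¼*(-14)) = 19*(-⅖ + 7/2) = 19*(31/10) = 589/10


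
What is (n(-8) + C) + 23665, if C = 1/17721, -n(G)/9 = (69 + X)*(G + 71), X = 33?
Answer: -605508848/17721 ≈ -34169.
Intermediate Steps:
n(G) = -65178 - 918*G (n(G) = -9*(69 + 33)*(G + 71) = -918*(71 + G) = -9*(7242 + 102*G) = -65178 - 918*G)
C = 1/17721 ≈ 5.6430e-5
(n(-8) + C) + 23665 = ((-65178 - 918*(-8)) + 1/17721) + 23665 = ((-65178 + 7344) + 1/17721) + 23665 = (-57834 + 1/17721) + 23665 = -1024876313/17721 + 23665 = -605508848/17721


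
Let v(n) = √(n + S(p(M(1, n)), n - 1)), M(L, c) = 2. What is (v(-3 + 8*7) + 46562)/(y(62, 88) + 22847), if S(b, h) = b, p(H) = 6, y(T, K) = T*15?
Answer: 1502/767 + √59/23777 ≈ 1.9586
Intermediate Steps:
y(T, K) = 15*T
v(n) = √(6 + n) (v(n) = √(n + 6) = √(6 + n))
(v(-3 + 8*7) + 46562)/(y(62, 88) + 22847) = (√(6 + (-3 + 8*7)) + 46562)/(15*62 + 22847) = (√(6 + (-3 + 56)) + 46562)/(930 + 22847) = (√(6 + 53) + 46562)/23777 = (√59 + 46562)*(1/23777) = (46562 + √59)*(1/23777) = 1502/767 + √59/23777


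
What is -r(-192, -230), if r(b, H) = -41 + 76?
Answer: -35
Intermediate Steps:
r(b, H) = 35
-r(-192, -230) = -1*35 = -35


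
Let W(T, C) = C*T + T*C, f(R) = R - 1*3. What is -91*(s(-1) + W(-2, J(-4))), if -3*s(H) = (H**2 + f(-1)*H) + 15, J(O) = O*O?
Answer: 19292/3 ≈ 6430.7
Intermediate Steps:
J(O) = O**2
f(R) = -3 + R (f(R) = R - 3 = -3 + R)
W(T, C) = 2*C*T (W(T, C) = C*T + C*T = 2*C*T)
s(H) = -5 - H**2/3 + 4*H/3 (s(H) = -((H**2 + (-3 - 1)*H) + 15)/3 = -((H**2 - 4*H) + 15)/3 = -(15 + H**2 - 4*H)/3 = -5 - H**2/3 + 4*H/3)
-91*(s(-1) + W(-2, J(-4))) = -91*((-5 - 1/3*(-1)**2 + (4/3)*(-1)) + 2*(-4)**2*(-2)) = -91*((-5 - 1/3*1 - 4/3) + 2*16*(-2)) = -91*((-5 - 1/3 - 4/3) - 64) = -91*(-20/3 - 64) = -91*(-212/3) = 19292/3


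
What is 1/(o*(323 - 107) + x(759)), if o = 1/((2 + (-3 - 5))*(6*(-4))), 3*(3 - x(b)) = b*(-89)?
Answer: 2/45043 ≈ 4.4402e-5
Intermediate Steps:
x(b) = 3 + 89*b/3 (x(b) = 3 - b*(-89)/3 = 3 - (-89)*b/3 = 3 + 89*b/3)
o = 1/144 (o = 1/((2 - 8)*(-24)) = 1/(-6*(-24)) = 1/144 ≈ 0.0069444)
1/(o*(323 - 107) + x(759)) = 1/((323 - 107)/144 + (3 + (89/3)*759)) = 1/((1/144)*216 + (3 + 22517)) = 1/(3/2 + 22520) = 1/(45043/2) = 2/45043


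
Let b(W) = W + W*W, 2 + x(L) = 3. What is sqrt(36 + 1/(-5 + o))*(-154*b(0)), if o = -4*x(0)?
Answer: 0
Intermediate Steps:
x(L) = 1 (x(L) = -2 + 3 = 1)
b(W) = W + W**2
o = -4 (o = -4*1 = -4)
sqrt(36 + 1/(-5 + o))*(-154*b(0)) = sqrt(36 + 1/(-5 - 4))*(-0*(1 + 0)) = sqrt(36 + 1/(-9))*(-0) = sqrt(36 - 1/9)*(-154*0) = sqrt(323/9)*0 = (sqrt(323)/3)*0 = 0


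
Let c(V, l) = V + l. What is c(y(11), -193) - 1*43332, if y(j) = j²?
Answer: -43404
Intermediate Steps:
c(y(11), -193) - 1*43332 = (11² - 193) - 1*43332 = (121 - 193) - 43332 = -72 - 43332 = -43404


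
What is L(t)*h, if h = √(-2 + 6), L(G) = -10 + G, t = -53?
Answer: -126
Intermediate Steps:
h = 2 (h = √4 = 2)
L(t)*h = (-10 - 53)*2 = -63*2 = -126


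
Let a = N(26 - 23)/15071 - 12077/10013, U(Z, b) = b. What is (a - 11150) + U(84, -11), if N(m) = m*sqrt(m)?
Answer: -111767170/10013 + 3*sqrt(3)/15071 ≈ -11162.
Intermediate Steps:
N(m) = m**(3/2)
a = -12077/10013 + 3*sqrt(3)/15071 (a = (26 - 23)**(3/2)/15071 - 12077/10013 = 3**(3/2)*(1/15071) - 12077*1/10013 = (3*sqrt(3))*(1/15071) - 12077/10013 = 3*sqrt(3)/15071 - 12077/10013 = -12077/10013 + 3*sqrt(3)/15071 ≈ -1.2058)
(a - 11150) + U(84, -11) = ((-12077/10013 + 3*sqrt(3)/15071) - 11150) - 11 = (-111657027/10013 + 3*sqrt(3)/15071) - 11 = -111767170/10013 + 3*sqrt(3)/15071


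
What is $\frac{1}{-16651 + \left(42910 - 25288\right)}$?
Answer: $\frac{1}{971} \approx 0.0010299$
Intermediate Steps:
$\frac{1}{-16651 + \left(42910 - 25288\right)} = \frac{1}{-16651 + 17622} = \frac{1}{971}$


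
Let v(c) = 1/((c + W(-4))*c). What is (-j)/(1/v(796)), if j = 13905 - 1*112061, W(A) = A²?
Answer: 24539/161588 ≈ 0.15186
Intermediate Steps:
j = -98156 (j = 13905 - 112061 = -98156)
v(c) = 1/(c*(16 + c)) (v(c) = 1/((c + (-4)²)*c) = 1/((c + 16)*c) = 1/((16 + c)*c) = 1/(c*(16 + c)))
(-j)/(1/v(796)) = (-1*(-98156))/(1/(1/(796*(16 + 796)))) = 98156/(1/((1/796)/812)) = 98156/(1/((1/796)*(1/812))) = 98156/(1/(1/646352)) = 98156/646352 = 98156*(1/646352) = 24539/161588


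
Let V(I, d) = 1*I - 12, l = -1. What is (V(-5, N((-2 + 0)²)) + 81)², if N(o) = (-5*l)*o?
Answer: 4096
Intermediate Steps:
N(o) = 5*o (N(o) = (-5*(-1))*o = 5*o)
V(I, d) = -12 + I (V(I, d) = I - 12 = -12 + I)
(V(-5, N((-2 + 0)²)) + 81)² = ((-12 - 5) + 81)² = (-17 + 81)² = 64² = 4096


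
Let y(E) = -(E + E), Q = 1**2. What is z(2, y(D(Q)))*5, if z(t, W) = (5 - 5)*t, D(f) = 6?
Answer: 0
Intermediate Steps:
Q = 1
y(E) = -2*E
z(t, W) = 0 (z(t, W) = 0*t = 0)
z(2, y(D(Q)))*5 = 0*5 = 0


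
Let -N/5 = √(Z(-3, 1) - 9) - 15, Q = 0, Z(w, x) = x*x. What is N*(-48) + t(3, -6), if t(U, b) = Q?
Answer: -3600 + 480*I*√2 ≈ -3600.0 + 678.82*I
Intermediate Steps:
Z(w, x) = x²
t(U, b) = 0
N = 75 - 10*I*√2 (N = -5*(√(1² - 9) - 15) = -5*(√(1 - 9) - 15) = -5*(√(-8) - 15) = -5*(2*I*√2 - 15) = -5*(-15 + 2*I*√2) = 75 - 10*I*√2 ≈ 75.0 - 14.142*I)
N*(-48) + t(3, -6) = (75 - 10*I*√2)*(-48) + 0 = (-3600 + 480*I*√2) + 0 = -3600 + 480*I*√2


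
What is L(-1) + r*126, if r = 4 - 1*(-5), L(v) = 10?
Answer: 1144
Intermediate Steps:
r = 9 (r = 4 + 5 = 9)
L(-1) + r*126 = 10 + 9*126 = 10 + 1134 = 1144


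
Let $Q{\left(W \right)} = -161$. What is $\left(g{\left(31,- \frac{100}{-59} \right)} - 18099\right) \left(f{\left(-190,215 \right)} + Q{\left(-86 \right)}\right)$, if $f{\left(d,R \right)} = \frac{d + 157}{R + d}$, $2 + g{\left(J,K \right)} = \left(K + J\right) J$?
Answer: $\frac{818222656}{295} \approx 2.7736 \cdot 10^{6}$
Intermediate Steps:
$g{\left(J,K \right)} = -2 + J \left(J + K\right)$ ($g{\left(J,K \right)} = -2 + \left(K + J\right) J = -2 + \left(J + K\right) J = -2 + J \left(J + K\right)$)
$f{\left(d,R \right)} = \frac{157 + d}{R + d}$
$\left(g{\left(31,- \frac{100}{-59} \right)} - 18099\right) \left(f{\left(-190,215 \right)} + Q{\left(-86 \right)}\right) = \left(\left(-2 + 31^{2} + 31 \left(- \frac{100}{-59}\right)\right) - 18099\right) \left(\frac{157 - 190}{215 - 190} - 161\right) = \left(\left(-2 + 961 + 31 \left(\left(-100\right) \left(- \frac{1}{59}\right)\right)\right) - 18099\right) \left(\frac{1}{25} \left(-33\right) - 161\right) = \left(\left(-2 + 961 + 31 \cdot \frac{100}{59}\right) - 18099\right) \left(\frac{1}{25} \left(-33\right) - 161\right) = \left(\left(-2 + 961 + \frac{3100}{59}\right) - 18099\right) \left(- \frac{33}{25} - 161\right) = \left(\frac{59681}{59} - 18099\right) \left(- \frac{4058}{25}\right) = \left(- \frac{1008160}{59}\right) \left(- \frac{4058}{25}\right) = \frac{818222656}{295}$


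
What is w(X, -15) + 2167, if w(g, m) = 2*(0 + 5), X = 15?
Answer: 2177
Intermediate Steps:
w(g, m) = 10 (w(g, m) = 2*5 = 10)
w(X, -15) + 2167 = 10 + 2167 = 2177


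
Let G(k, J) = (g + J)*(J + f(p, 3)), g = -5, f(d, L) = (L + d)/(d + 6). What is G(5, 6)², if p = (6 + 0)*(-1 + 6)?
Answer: 6889/144 ≈ 47.840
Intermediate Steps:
p = 30 (p = 6*5 = 30)
f(d, L) = (L + d)/(6 + d)
G(k, J) = (-5 + J)*(11/12 + J) (G(k, J) = (-5 + J)*(J + (3 + 30)/(6 + 30)) = (-5 + J)*(J + 33/36) = (-5 + J)*(J + (1/36)*33) = (-5 + J)*(J + 11/12) = (-5 + J)*(11/12 + J))
G(5, 6)² = (-55/12 + 6² - 49/12*6)² = (-55/12 + 36 - 49/2)² = (83/12)² = 6889/144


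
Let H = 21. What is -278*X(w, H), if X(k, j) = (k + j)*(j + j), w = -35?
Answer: 163464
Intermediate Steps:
X(k, j) = 2*j*(j + k) (X(k, j) = (j + k)*(2*j) = 2*j*(j + k))
-278*X(w, H) = -556*21*(21 - 35) = -556*21*(-14) = -278*(-588) = 163464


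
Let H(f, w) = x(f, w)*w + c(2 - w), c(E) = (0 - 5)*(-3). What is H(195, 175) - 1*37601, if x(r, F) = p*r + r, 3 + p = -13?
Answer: -549461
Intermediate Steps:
p = -16 (p = -3 - 13 = -16)
x(r, F) = -15*r (x(r, F) = -16*r + r = -15*r)
c(E) = 15 (c(E) = -5*(-3) = 15)
H(f, w) = 15 - 15*f*w (H(f, w) = (-15*f)*w + 15 = -15*f*w + 15 = 15 - 15*f*w)
H(195, 175) - 1*37601 = (15 - 15*195*175) - 1*37601 = (15 - 511875) - 37601 = -511860 - 37601 = -549461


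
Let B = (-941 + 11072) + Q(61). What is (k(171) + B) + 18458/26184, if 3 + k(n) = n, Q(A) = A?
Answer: 135642349/13092 ≈ 10361.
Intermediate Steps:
k(n) = -3 + n
B = 10192 (B = (-941 + 11072) + 61 = 10131 + 61 = 10192)
(k(171) + B) + 18458/26184 = ((-3 + 171) + 10192) + 18458/26184 = (168 + 10192) + 18458*(1/26184) = 10360 + 9229/13092 = 135642349/13092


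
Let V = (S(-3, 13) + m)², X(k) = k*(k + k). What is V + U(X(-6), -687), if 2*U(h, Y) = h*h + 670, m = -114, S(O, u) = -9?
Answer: 18056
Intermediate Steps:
X(k) = 2*k² (X(k) = k*(2*k) = 2*k²)
U(h, Y) = 335 + h²/2 (U(h, Y) = (h*h + 670)/2 = (h² + 670)/2 = (670 + h²)/2 = 335 + h²/2)
V = 15129 (V = (-9 - 114)² = (-123)² = 15129)
V + U(X(-6), -687) = 15129 + (335 + (2*(-6)²)²/2) = 15129 + (335 + (2*36)²/2) = 15129 + (335 + (½)*72²) = 15129 + (335 + (½)*5184) = 15129 + (335 + 2592) = 15129 + 2927 = 18056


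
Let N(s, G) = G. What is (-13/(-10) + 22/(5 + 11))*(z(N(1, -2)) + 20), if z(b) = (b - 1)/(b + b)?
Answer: 8881/160 ≈ 55.506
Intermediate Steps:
z(b) = (-1 + b)/(2*b) (z(b) = (-1 + b)/((2*b)) = (-1 + b)*(1/(2*b)) = (-1 + b)/(2*b))
(-13/(-10) + 22/(5 + 11))*(z(N(1, -2)) + 20) = (-13/(-10) + 22/(5 + 11))*((1/2)*(-1 - 2)/(-2) + 20) = (-13*(-1/10) + 22/16)*((1/2)*(-1/2)*(-3) + 20) = (13/10 + 22*(1/16))*(3/4 + 20) = (13/10 + 11/8)*(83/4) = (107/40)*(83/4) = 8881/160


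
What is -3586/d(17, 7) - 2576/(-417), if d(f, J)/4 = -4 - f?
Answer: 95097/1946 ≈ 48.868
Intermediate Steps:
d(f, J) = -16 - 4*f (d(f, J) = 4*(-4 - f) = -16 - 4*f)
-3586/d(17, 7) - 2576/(-417) = -3586/(-16 - 4*17) - 2576/(-417) = -3586/(-16 - 68) - 2576*(-1/417) = -3586/(-84) + 2576/417 = -3586*(-1/84) + 2576/417 = 1793/42 + 2576/417 = 95097/1946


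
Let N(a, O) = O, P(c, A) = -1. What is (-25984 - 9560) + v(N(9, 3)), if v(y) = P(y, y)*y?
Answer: -35547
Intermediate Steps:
v(y) = -y
(-25984 - 9560) + v(N(9, 3)) = (-25984 - 9560) - 1*3 = -35544 - 3 = -35547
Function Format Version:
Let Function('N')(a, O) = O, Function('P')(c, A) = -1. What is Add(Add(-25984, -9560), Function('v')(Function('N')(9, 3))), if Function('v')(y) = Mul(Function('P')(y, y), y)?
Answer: -35547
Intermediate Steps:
Function('v')(y) = Mul(-1, y)
Add(Add(-25984, -9560), Function('v')(Function('N')(9, 3))) = Add(Add(-25984, -9560), Mul(-1, 3)) = Add(-35544, -3) = -35547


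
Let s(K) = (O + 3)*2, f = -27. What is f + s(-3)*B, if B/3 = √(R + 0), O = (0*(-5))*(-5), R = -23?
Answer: -27 + 18*I*√23 ≈ -27.0 + 86.325*I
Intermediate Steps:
O = 0 (O = 0*(-5) = 0)
s(K) = 6 (s(K) = (0 + 3)*2 = 3*2 = 6)
B = 3*I*√23 (B = 3*√(-23 + 0) = 3*√(-23) = 3*(I*√23) = 3*I*√23 ≈ 14.387*I)
f + s(-3)*B = -27 + 6*(3*I*√23) = -27 + 18*I*√23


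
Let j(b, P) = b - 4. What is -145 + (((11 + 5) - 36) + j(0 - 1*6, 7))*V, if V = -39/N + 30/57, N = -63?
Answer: -23855/133 ≈ -179.36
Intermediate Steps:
j(b, P) = -4 + b
V = 457/399 (V = -39/(-63) + 30/57 = -39*(-1/63) + 30*(1/57) = 13/21 + 10/19 = 457/399 ≈ 1.1454)
-145 + (((11 + 5) - 36) + j(0 - 1*6, 7))*V = -145 + (((11 + 5) - 36) + (-4 + (0 - 1*6)))*(457/399) = -145 + ((16 - 36) + (-4 + (0 - 6)))*(457/399) = -145 + (-20 + (-4 - 6))*(457/399) = -145 + (-20 - 10)*(457/399) = -145 - 30*457/399 = -145 - 4570/133 = -23855/133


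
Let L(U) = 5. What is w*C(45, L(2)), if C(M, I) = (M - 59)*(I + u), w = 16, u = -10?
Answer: 1120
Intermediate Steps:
C(M, I) = (-59 + M)*(-10 + I) (C(M, I) = (M - 59)*(I - 10) = (-59 + M)*(-10 + I))
w*C(45, L(2)) = 16*(590 - 59*5 - 10*45 + 5*45) = 16*(590 - 295 - 450 + 225) = 16*70 = 1120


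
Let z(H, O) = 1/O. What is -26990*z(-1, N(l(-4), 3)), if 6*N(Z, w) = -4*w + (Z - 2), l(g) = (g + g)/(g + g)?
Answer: 161940/13 ≈ 12457.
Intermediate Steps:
l(g) = 1 (l(g) = (2*g)/((2*g)) = (2*g)*(1/(2*g)) = 1)
N(Z, w) = -⅓ - 2*w/3 + Z/6 (N(Z, w) = (-4*w + (Z - 2))/6 = (-4*w + (-2 + Z))/6 = (-2 + Z - 4*w)/6 = -⅓ - 2*w/3 + Z/6)
-26990*z(-1, N(l(-4), 3)) = -26990/(-⅓ - ⅔*3 + (⅙)*1) = -26990/(-⅓ - 2 + ⅙) = -26990/(-13/6) = -26990*(-6/13) = 161940/13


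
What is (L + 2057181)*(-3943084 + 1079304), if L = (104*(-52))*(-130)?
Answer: -7904665695380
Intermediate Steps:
L = 703040 (L = -5408*(-130) = 703040)
(L + 2057181)*(-3943084 + 1079304) = (703040 + 2057181)*(-3943084 + 1079304) = 2760221*(-2863780) = -7904665695380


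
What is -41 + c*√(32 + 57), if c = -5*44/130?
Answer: -41 - 22*√89/13 ≈ -56.965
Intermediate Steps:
c = -22/13 (c = -220*1/130 = -22/13 ≈ -1.6923)
-41 + c*√(32 + 57) = -41 - 22*√(32 + 57)/13 = -41 - 22*√89/13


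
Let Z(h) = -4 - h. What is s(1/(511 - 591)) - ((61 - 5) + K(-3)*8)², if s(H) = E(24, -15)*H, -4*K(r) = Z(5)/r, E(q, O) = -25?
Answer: -39995/16 ≈ -2499.7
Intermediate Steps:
K(r) = 9/(4*r) (K(r) = -(-4 - 1*5)/(4*r) = -(-4 - 5)/(4*r) = -(-9)/(4*r) = 9/(4*r))
s(H) = -25*H
s(1/(511 - 591)) - ((61 - 5) + K(-3)*8)² = -25/(511 - 591) - ((61 - 5) + ((9/4)/(-3))*8)² = -25/(-80) - (56 + ((9/4)*(-⅓))*8)² = -25*(-1/80) - (56 - ¾*8)² = 5/16 - (56 - 6)² = 5/16 - 1*50² = 5/16 - 1*2500 = 5/16 - 2500 = -39995/16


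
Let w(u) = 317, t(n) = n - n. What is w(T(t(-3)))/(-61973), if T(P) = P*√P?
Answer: -317/61973 ≈ -0.0051151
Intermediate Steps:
t(n) = 0
T(P) = P^(3/2)
w(T(t(-3)))/(-61973) = 317/(-61973) = 317*(-1/61973) = -317/61973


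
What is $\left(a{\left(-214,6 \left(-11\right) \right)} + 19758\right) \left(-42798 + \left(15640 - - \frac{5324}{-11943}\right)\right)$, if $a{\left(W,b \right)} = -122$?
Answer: $- \frac{6369001752248}{11943} \approx -5.3328 \cdot 10^{8}$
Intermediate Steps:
$\left(a{\left(-214,6 \left(-11\right) \right)} + 19758\right) \left(-42798 + \left(15640 - - \frac{5324}{-11943}\right)\right) = \left(-122 + 19758\right) \left(-42798 + \left(15640 - - \frac{5324}{-11943}\right)\right) = 19636 \left(-42798 + \left(15640 - \left(-5324\right) \left(- \frac{1}{11943}\right)\right)\right) = 19636 \left(-42798 + \left(15640 - \frac{5324}{11943}\right)\right) = 19636 \left(-42798 + \frac{186783196}{11943}\right) = 19636 \left(- \frac{324353318}{11943}\right) = - \frac{6369001752248}{11943}$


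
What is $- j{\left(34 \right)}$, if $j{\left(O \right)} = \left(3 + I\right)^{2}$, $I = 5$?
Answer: $-64$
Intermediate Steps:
$j{\left(O \right)} = 64$ ($j{\left(O \right)} = \left(3 + 5\right)^{2} = 8^{2} = 64$)
$- j{\left(34 \right)} = \left(-1\right) 64 = -64$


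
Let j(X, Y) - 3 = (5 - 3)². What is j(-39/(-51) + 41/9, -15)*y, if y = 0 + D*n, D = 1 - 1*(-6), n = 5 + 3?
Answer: 392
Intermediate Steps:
n = 8
j(X, Y) = 7 (j(X, Y) = 3 + (5 - 3)² = 3 + 2² = 3 + 4 = 7)
D = 7 (D = 1 + 6 = 7)
y = 56 (y = 0 + 7*8 = 0 + 56 = 56)
j(-39/(-51) + 41/9, -15)*y = 7*56 = 392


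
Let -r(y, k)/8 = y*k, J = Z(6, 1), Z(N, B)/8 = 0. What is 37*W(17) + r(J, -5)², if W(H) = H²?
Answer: 10693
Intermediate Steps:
Z(N, B) = 0 (Z(N, B) = 8*0 = 0)
J = 0
r(y, k) = -8*k*y (r(y, k) = -8*y*k = -8*k*y)
37*W(17) + r(J, -5)² = 37*17² + (-8*(-5)*0)² = 37*289 + 0² = 10693 + 0 = 10693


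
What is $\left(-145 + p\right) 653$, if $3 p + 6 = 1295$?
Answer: $\frac{557662}{3} \approx 1.8589 \cdot 10^{5}$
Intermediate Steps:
$p = \frac{1289}{3}$ ($p = -2 + \frac{1}{3} \cdot 1295 = -2 + \frac{1295}{3} = \frac{1289}{3} \approx 429.67$)
$\left(-145 + p\right) 653 = \left(-145 + \frac{1289}{3}\right) 653 = \frac{854}{3} \cdot 653 = \frac{557662}{3}$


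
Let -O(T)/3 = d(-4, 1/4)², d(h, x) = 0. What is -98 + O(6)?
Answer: -98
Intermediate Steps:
O(T) = 0 (O(T) = -3*0² = -3*0 = 0)
-98 + O(6) = -98 + 0 = -98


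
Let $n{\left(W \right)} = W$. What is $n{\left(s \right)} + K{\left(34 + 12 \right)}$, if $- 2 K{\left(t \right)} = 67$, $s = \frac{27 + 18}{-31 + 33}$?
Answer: $-11$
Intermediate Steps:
$s = \frac{45}{2} \approx 22.5$
$K{\left(t \right)} = - \frac{67}{2}$ ($K{\left(t \right)} = \left(- \frac{1}{2}\right) 67 = - \frac{67}{2}$)
$n{\left(s \right)} + K{\left(34 + 12 \right)} = \frac{45}{2} - \frac{67}{2} = -11$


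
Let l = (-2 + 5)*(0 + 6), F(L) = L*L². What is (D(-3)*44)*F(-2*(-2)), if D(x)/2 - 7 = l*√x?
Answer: 39424 + 101376*I*√3 ≈ 39424.0 + 1.7559e+5*I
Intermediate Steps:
F(L) = L³
l = 18 (l = 3*6 = 18)
D(x) = 14 + 36*√x (D(x) = 14 + 2*(18*√x) = 14 + 36*√x)
(D(-3)*44)*F(-2*(-2)) = ((14 + 36*√(-3))*44)*(-2*(-2))³ = ((14 + 36*(I*√3))*44)*4³ = ((14 + 36*I*√3)*44)*64 = (616 + 1584*I*√3)*64 = 39424 + 101376*I*√3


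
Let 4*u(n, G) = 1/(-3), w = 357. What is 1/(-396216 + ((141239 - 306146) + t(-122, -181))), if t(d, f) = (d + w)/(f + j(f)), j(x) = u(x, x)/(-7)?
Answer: -15203/8530772709 ≈ -1.7821e-6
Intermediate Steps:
u(n, G) = -1/12 (u(n, G) = (1/4)/(-3) = (1/4)*(-1/3) = -1/12)
j(x) = 1/84 (j(x) = -1/12/(-7) = -1/12*(-1/7) = 1/84)
t(d, f) = (357 + d)/(1/84 + f) (t(d, f) = (d + 357)/(f + 1/84) = (357 + d)/(1/84 + f))
1/(-396216 + ((141239 - 306146) + t(-122, -181))) = 1/(-396216 + ((141239 - 306146) + 84*(357 - 122)/(1 + 84*(-181)))) = 1/(-396216 + (-164907 + 84*235/(1 - 15204))) = 1/(-396216 + (-164907 + 84*235/(-15203))) = 1/(-396216 + (-164907 + 84*(-1/15203)*235)) = 1/(-396216 + (-164907 - 19740/15203)) = 1/(-396216 - 2507100861/15203) = 1/(-8530772709/15203) = -15203/8530772709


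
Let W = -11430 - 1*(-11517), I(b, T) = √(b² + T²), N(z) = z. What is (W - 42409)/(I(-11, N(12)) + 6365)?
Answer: -26937953/4051296 + 21161*√265/20256480 ≈ -6.6322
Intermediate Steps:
I(b, T) = √(T² + b²)
W = 87 (W = -11430 + 11517 = 87)
(W - 42409)/(I(-11, N(12)) + 6365) = (87 - 42409)/(√(12² + (-11)²) + 6365) = -42322/(√(144 + 121) + 6365) = -42322/(√265 + 6365) = -42322/(6365 + √265)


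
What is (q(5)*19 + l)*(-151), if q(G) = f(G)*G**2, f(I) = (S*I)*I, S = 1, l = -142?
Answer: -1771683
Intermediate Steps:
f(I) = I**2 (f(I) = (1*I)*I = I*I = I**2)
q(G) = G**4 (q(G) = G**2*G**2 = G**4)
(q(5)*19 + l)*(-151) = (5**4*19 - 142)*(-151) = (625*19 - 142)*(-151) = (11875 - 142)*(-151) = 11733*(-151) = -1771683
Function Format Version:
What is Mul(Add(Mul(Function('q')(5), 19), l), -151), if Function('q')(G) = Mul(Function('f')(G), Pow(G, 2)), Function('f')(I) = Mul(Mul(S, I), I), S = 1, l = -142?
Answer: -1771683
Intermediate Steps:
Function('f')(I) = Pow(I, 2) (Function('f')(I) = Mul(Mul(1, I), I) = Mul(I, I) = Pow(I, 2))
Function('q')(G) = Pow(G, 4) (Function('q')(G) = Mul(Pow(G, 2), Pow(G, 2)) = Pow(G, 4))
Mul(Add(Mul(Function('q')(5), 19), l), -151) = Mul(Add(Mul(Pow(5, 4), 19), -142), -151) = Mul(Add(Mul(625, 19), -142), -151) = Mul(Add(11875, -142), -151) = Mul(11733, -151) = -1771683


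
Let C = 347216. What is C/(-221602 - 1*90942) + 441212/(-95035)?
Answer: -10680989743/1856413690 ≈ -5.7536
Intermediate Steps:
C/(-221602 - 1*90942) + 441212/(-95035) = 347216/(-221602 - 1*90942) + 441212/(-95035) = 347216/(-221602 - 90942) + 441212*(-1/95035) = 347216/(-312544) - 441212/95035 = 347216*(-1/312544) - 441212/95035 = -21701/19534 - 441212/95035 = -10680989743/1856413690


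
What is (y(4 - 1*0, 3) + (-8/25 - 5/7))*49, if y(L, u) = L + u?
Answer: 7308/25 ≈ 292.32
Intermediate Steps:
(y(4 - 1*0, 3) + (-8/25 - 5/7))*49 = (((4 - 1*0) + 3) + (-8/25 - 5/7))*49 = (((4 + 0) + 3) + (-8*1/25 - 5*1/7))*49 = ((4 + 3) + (-8/25 - 5/7))*49 = (7 - 181/175)*49 = (1044/175)*49 = 7308/25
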